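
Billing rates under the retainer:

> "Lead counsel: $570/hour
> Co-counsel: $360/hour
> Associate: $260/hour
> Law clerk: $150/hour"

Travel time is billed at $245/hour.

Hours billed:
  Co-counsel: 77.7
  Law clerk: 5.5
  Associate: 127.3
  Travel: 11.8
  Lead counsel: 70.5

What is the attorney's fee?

$104,971.00

Lead counsel: 70.5 × $570 = $40,185.00
Co-counsel: 77.7 × $360 = $27,972.00
Associate: 127.3 × $260 = $33,098.00
Law clerk: 5.5 × $150 = $825.00
Subtotal: $40,185.00 + $27,972.00 + $33,098.00 + $825.00 = $102,080.00
Travel: 11.8 × $245 = $2,891.00
Total: $102,080.00 + $2,891.00 = $104,971.00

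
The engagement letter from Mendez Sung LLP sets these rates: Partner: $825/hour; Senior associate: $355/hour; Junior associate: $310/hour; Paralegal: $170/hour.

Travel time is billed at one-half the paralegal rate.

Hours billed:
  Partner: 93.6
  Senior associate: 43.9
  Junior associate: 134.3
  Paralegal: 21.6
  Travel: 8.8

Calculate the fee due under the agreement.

$138,857.50

Partner: 93.6 × $825 = $77,220.00
Senior associate: 43.9 × $355 = $15,584.50
Junior associate: 134.3 × $310 = $41,633.00
Paralegal: 21.6 × $170 = $3,672.00
Subtotal: $77,220.00 + $15,584.50 + $41,633.00 + $3,672.00 = $138,109.50
Travel: 8.8 × ($170 ÷ 2) = 8.8 × $85.00 = $748.00
Total: $138,109.50 + $748.00 = $138,857.50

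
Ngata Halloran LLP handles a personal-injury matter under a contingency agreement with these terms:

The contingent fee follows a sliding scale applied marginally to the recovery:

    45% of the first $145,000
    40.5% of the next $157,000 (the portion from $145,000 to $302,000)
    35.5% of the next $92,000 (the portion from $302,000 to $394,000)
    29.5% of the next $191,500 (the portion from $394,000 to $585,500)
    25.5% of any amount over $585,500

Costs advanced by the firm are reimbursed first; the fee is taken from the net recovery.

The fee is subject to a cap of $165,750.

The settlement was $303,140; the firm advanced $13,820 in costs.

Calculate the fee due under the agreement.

Fee base (net of costs): $303,140 − $13,820 = $289,320
First $145,000 at 45% = $65,250.00
Remaining $144,320 at 40.5% = $58,449.60
Fee: $65,250.00 + $58,449.60 = $123,699.60
$123,699.60 is under the $165,750 cap.

$123,699.60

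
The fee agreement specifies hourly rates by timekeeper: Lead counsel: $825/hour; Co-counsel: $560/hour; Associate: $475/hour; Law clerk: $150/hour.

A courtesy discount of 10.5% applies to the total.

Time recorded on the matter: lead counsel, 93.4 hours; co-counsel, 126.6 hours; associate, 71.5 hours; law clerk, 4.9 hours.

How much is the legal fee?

$163,470.41

Lead counsel: 93.4 × $825 = $77,055.00
Co-counsel: 126.6 × $560 = $70,896.00
Associate: 71.5 × $475 = $33,962.50
Law clerk: 4.9 × $150 = $735.00
Subtotal: $182,648.50
Less 10.5% discount: −$19,178.09
Total: $182,648.50 − $19,178.09 = $163,470.41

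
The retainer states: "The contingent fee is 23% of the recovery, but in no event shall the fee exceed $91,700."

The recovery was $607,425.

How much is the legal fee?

23% of $607,425 = $139,707.75
That exceeds the $91,700 cap, so the fee is capped at $91,700.

$91,700.00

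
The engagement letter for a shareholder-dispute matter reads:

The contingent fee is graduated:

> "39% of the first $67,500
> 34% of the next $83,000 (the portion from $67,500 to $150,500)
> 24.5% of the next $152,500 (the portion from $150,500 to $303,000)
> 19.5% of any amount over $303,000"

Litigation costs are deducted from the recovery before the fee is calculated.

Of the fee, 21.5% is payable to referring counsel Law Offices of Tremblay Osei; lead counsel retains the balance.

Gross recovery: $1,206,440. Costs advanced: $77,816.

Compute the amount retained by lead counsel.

$198,529.78

Fee base (net of costs): $1,206,440 − $77,816 = $1,128,624
First $67,500 at 39% = $26,325.00
Next $83,000 at 34% = $28,220.00
Next $152,500 at 24.5% = $37,362.50
Remaining $825,624 at 19.5% = $160,996.68
Fee: $26,325.00 + $28,220.00 + $37,362.50 + $160,996.68 = $252,904.18
Referral share: 21.5% of $252,904.18 = $54,374.40; lead counsel retains $252,904.18 − $54,374.40 = $198,529.78.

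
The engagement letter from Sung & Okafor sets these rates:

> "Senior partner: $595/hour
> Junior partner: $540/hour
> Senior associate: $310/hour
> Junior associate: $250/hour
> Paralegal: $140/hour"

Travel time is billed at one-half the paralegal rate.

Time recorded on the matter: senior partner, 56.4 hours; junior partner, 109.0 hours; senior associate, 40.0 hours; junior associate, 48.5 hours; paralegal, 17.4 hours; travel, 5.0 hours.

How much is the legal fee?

$119,729.00

Senior partner: 56.4 × $595 = $33,558.00
Junior partner: 109.0 × $540 = $58,860.00
Senior associate: 40.0 × $310 = $12,400.00
Junior associate: 48.5 × $250 = $12,125.00
Paralegal: 17.4 × $140 = $2,436.00
Subtotal: $33,558.00 + $58,860.00 + $12,400.00 + $12,125.00 + $2,436.00 = $119,379.00
Travel: 5.0 × ($140 ÷ 2) = 5.0 × $70.00 = $350.00
Total: $119,379.00 + $350.00 = $119,729.00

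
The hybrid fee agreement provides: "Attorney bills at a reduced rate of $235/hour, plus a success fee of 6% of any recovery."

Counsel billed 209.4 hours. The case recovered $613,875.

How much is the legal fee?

Hourly: 209.4 × $235 = $49,209.00
Success fee: 6% of $613,875 = $36,832.50
Total: $49,209.00 + $36,832.50 = $86,041.50

$86,041.50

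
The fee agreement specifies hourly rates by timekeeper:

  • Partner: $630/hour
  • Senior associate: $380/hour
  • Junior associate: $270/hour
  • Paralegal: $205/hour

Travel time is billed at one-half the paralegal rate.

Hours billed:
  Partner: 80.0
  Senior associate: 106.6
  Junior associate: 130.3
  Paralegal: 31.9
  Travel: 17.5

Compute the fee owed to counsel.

$134,422.25

Partner: 80.0 × $630 = $50,400.00
Senior associate: 106.6 × $380 = $40,508.00
Junior associate: 130.3 × $270 = $35,181.00
Paralegal: 31.9 × $205 = $6,539.50
Subtotal: $50,400.00 + $40,508.00 + $35,181.00 + $6,539.50 = $132,628.50
Travel: 17.5 × ($205 ÷ 2) = 17.5 × $102.50 = $1,793.75
Total: $132,628.50 + $1,793.75 = $134,422.25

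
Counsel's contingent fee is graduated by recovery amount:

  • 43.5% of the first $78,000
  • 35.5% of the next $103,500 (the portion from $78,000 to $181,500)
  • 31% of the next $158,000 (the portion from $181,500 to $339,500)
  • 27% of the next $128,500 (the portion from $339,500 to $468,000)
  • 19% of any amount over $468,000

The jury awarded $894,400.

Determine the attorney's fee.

First $78,000 at 43.5% = $33,930.00
Next $103,500 at 35.5% = $36,742.50
Next $158,000 at 31% = $48,980.00
Next $128,500 at 27% = $34,695.00
Remaining $426,400 at 19% = $81,016.00
Fee: $33,930.00 + $36,742.50 + $48,980.00 + $34,695.00 + $81,016.00 = $235,363.50

$235,363.50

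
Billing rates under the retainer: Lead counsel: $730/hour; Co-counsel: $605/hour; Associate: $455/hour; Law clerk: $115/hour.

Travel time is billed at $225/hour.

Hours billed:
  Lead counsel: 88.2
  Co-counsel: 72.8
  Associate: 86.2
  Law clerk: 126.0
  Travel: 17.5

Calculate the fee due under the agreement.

$166,078.50

Lead counsel: 88.2 × $730 = $64,386.00
Co-counsel: 72.8 × $605 = $44,044.00
Associate: 86.2 × $455 = $39,221.00
Law clerk: 126.0 × $115 = $14,490.00
Subtotal: $64,386.00 + $44,044.00 + $39,221.00 + $14,490.00 = $162,141.00
Travel: 17.5 × $225 = $3,937.50
Total: $162,141.00 + $3,937.50 = $166,078.50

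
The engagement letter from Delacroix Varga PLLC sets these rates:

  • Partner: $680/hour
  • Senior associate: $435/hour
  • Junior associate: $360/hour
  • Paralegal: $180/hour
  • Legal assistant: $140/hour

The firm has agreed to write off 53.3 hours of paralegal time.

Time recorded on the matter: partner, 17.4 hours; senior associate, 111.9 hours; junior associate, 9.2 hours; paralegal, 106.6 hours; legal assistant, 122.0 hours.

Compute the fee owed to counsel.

Partner: 17.4 × $680 = $11,832.00
Senior associate: 111.9 × $435 = $48,676.50
Junior associate: 9.2 × $360 = $3,312.00
Paralegal: 106.6 × $180 = $19,188.00
Legal assistant: 122.0 × $140 = $17,080.00
Subtotal: $100,088.50
Write-off: 53.3 × $180 = $9,594.00
Total: $100,088.50 − $9,594.00 = $90,494.50

$90,494.50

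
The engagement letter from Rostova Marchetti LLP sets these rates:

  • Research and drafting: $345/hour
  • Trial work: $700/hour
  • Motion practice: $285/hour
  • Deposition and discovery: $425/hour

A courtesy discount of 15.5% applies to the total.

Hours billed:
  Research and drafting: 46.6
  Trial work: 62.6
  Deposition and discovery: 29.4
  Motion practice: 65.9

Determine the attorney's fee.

Research and drafting: 46.6 × $345 = $16,077.00
Trial work: 62.6 × $700 = $43,820.00
Motion practice: 65.9 × $285 = $18,781.50
Deposition and discovery: 29.4 × $425 = $12,495.00
Subtotal: $91,173.50
Less 15.5% discount: −$14,131.89
Total: $91,173.50 − $14,131.89 = $77,041.61

$77,041.61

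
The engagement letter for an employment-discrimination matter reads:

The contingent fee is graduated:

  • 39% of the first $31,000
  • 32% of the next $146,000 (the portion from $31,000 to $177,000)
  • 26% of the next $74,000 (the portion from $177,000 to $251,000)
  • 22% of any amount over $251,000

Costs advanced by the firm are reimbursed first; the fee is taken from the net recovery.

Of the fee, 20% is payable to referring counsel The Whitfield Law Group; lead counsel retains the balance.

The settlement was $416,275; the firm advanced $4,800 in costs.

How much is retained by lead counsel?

$90,683.60

Fee base (net of costs): $416,275 − $4,800 = $411,475
First $31,000 at 39% = $12,090.00
Next $146,000 at 32% = $46,720.00
Next $74,000 at 26% = $19,240.00
Remaining $160,475 at 22% = $35,304.50
Fee: $12,090.00 + $46,720.00 + $19,240.00 + $35,304.50 = $113,354.50
Referral share: 20% of $113,354.50 = $22,670.90; lead counsel retains $113,354.50 − $22,670.90 = $90,683.60.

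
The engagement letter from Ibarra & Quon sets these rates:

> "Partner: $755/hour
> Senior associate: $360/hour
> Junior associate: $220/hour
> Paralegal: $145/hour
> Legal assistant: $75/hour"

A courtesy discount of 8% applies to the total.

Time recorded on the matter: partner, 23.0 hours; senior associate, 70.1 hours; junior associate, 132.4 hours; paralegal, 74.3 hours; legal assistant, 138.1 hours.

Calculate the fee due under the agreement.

$85,431.20

Partner: 23.0 × $755 = $17,365.00
Senior associate: 70.1 × $360 = $25,236.00
Junior associate: 132.4 × $220 = $29,128.00
Paralegal: 74.3 × $145 = $10,773.50
Legal assistant: 138.1 × $75 = $10,357.50
Subtotal: $92,860.00
Less 8% discount: −$7,428.80
Total: $92,860.00 − $7,428.80 = $85,431.20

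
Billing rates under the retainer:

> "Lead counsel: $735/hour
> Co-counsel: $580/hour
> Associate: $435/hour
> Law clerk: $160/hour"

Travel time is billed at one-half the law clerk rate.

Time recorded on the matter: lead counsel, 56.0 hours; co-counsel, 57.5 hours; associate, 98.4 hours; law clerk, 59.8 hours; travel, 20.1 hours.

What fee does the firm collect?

$128,490.00

Lead counsel: 56.0 × $735 = $41,160.00
Co-counsel: 57.5 × $580 = $33,350.00
Associate: 98.4 × $435 = $42,804.00
Law clerk: 59.8 × $160 = $9,568.00
Subtotal: $41,160.00 + $33,350.00 + $42,804.00 + $9,568.00 = $126,882.00
Travel: 20.1 × ($160 ÷ 2) = 20.1 × $80.00 = $1,608.00
Total: $126,882.00 + $1,608.00 = $128,490.00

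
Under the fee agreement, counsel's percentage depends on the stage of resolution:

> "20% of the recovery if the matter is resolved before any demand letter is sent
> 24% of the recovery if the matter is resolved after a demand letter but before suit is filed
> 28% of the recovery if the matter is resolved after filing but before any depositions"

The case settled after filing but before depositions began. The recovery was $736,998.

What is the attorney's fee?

The matter settled after filing but before depositions began, so the 28% rate applies.
$736,998 × 28% = $206,359.44

$206,359.44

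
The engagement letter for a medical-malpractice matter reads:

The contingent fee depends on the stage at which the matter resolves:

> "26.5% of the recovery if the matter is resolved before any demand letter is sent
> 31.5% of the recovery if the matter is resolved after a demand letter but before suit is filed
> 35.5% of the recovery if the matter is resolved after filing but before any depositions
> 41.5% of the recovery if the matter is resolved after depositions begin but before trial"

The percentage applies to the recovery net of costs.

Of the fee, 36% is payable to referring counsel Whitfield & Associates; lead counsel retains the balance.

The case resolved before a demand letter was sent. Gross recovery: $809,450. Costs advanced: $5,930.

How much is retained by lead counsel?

$136,276.99

Fee base (net of costs): $809,450 − $5,930 = $803,520
The matter resolved before a demand letter was sent, so the 26.5% rate applies.
$803,520 × 26.5% = $212,932.80
Referral share: 36% of $212,932.80 = $76,655.81; lead counsel retains $212,932.80 − $76,655.81 = $136,276.99.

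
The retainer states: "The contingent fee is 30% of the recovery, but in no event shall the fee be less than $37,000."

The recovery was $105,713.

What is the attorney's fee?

30% of $105,713 = $31,713.90
That is below the $37,000 minimum, so the minimum applies.

$37,000.00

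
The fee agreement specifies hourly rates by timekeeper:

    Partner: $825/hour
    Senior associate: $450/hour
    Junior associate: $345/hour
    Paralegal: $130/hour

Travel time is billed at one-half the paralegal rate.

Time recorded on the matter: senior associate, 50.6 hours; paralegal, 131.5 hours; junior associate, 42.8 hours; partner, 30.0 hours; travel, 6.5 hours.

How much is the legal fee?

Partner: 30.0 × $825 = $24,750.00
Senior associate: 50.6 × $450 = $22,770.00
Junior associate: 42.8 × $345 = $14,766.00
Paralegal: 131.5 × $130 = $17,095.00
Subtotal: $24,750.00 + $22,770.00 + $14,766.00 + $17,095.00 = $79,381.00
Travel: 6.5 × ($130 ÷ 2) = 6.5 × $65.00 = $422.50
Total: $79,381.00 + $422.50 = $79,803.50

$79,803.50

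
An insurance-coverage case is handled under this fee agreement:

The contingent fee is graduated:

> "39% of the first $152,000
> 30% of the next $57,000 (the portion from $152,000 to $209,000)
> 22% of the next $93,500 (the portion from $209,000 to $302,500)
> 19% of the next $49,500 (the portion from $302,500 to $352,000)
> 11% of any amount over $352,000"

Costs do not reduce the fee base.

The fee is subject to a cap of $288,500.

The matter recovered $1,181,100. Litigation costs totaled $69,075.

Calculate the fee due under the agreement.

$197,556.00

Fee base is the gross recovery, $1,181,100; costs are reimbursed separately.
First $152,000 at 39% = $59,280.00
Next $57,000 at 30% = $17,100.00
Next $93,500 at 22% = $20,570.00
Next $49,500 at 19% = $9,405.00
Remaining $829,100 at 11% = $91,201.00
Fee: $59,280.00 + $17,100.00 + $20,570.00 + $9,405.00 + $91,201.00 = $197,556.00
$197,556.00 is under the $288,500 cap.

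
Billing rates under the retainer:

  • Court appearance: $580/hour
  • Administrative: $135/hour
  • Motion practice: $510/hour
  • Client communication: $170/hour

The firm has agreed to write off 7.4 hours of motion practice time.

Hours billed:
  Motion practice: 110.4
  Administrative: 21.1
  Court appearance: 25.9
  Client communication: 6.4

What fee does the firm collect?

$71,488.50

Court appearance: 25.9 × $580 = $15,022.00
Administrative: 21.1 × $135 = $2,848.50
Motion practice: 110.4 × $510 = $56,304.00
Client communication: 6.4 × $170 = $1,088.00
Subtotal: $75,262.50
Write-off: 7.4 × $510 = $3,774.00
Total: $75,262.50 − $3,774.00 = $71,488.50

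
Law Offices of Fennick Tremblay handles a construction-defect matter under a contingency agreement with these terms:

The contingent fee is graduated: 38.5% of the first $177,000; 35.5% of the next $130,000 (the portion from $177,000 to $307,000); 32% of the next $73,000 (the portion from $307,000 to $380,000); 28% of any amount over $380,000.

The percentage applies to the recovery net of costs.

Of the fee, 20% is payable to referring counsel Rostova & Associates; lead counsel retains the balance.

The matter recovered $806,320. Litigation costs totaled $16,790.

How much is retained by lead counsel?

$201,858.72

Fee base (net of costs): $806,320 − $16,790 = $789,530
First $177,000 at 38.5% = $68,145.00
Next $130,000 at 35.5% = $46,150.00
Next $73,000 at 32% = $23,360.00
Remaining $409,530 at 28% = $114,668.40
Fee: $68,145.00 + $46,150.00 + $23,360.00 + $114,668.40 = $252,323.40
Referral share: 20% of $252,323.40 = $50,464.68; lead counsel retains $252,323.40 − $50,464.68 = $201,858.72.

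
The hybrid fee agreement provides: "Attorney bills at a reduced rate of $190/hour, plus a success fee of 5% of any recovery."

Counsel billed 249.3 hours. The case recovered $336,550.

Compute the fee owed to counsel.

Hourly: 249.3 × $190 = $47,367.00
Success fee: 5% of $336,550 = $16,827.50
Total: $47,367.00 + $16,827.50 = $64,194.50

$64,194.50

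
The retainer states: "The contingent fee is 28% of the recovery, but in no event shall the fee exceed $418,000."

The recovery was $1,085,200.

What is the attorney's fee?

28% of $1,085,200 = $303,856.00
That is under the $418,000 cap.

$303,856.00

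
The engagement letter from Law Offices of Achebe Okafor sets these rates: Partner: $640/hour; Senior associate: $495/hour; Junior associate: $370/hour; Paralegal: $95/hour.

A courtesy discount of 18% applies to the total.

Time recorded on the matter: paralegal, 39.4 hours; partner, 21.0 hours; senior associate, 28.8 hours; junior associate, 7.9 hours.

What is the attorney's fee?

$28,176.84

Partner: 21.0 × $640 = $13,440.00
Senior associate: 28.8 × $495 = $14,256.00
Junior associate: 7.9 × $370 = $2,923.00
Paralegal: 39.4 × $95 = $3,743.00
Subtotal: $34,362.00
Less 18% discount: −$6,185.16
Total: $34,362.00 − $6,185.16 = $28,176.84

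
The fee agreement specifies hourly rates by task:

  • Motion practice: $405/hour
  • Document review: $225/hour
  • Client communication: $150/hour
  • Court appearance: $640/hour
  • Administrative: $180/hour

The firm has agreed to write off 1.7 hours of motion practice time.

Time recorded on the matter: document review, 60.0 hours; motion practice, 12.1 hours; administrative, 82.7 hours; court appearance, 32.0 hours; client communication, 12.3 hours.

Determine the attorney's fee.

Motion practice: 12.1 × $405 = $4,900.50
Document review: 60.0 × $225 = $13,500.00
Client communication: 12.3 × $150 = $1,845.00
Court appearance: 32.0 × $640 = $20,480.00
Administrative: 82.7 × $180 = $14,886.00
Subtotal: $55,611.50
Write-off: 1.7 × $405 = $688.50
Total: $55,611.50 − $688.50 = $54,923.00

$54,923.00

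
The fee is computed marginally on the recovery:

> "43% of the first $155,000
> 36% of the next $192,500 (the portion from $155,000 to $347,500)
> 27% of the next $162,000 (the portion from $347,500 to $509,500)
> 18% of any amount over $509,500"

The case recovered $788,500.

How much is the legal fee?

$229,910.00

First $155,000 at 43% = $66,650.00
Next $192,500 at 36% = $69,300.00
Next $162,000 at 27% = $43,740.00
Remaining $279,000 at 18% = $50,220.00
Fee: $66,650.00 + $69,300.00 + $43,740.00 + $50,220.00 = $229,910.00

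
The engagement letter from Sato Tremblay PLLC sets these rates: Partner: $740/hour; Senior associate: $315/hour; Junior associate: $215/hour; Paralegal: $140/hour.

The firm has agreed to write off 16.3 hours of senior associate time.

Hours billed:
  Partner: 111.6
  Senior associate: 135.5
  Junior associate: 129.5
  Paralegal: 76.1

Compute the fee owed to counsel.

$158,628.50

Partner: 111.6 × $740 = $82,584.00
Senior associate: 135.5 × $315 = $42,682.50
Junior associate: 129.5 × $215 = $27,842.50
Paralegal: 76.1 × $140 = $10,654.00
Subtotal: $163,763.00
Write-off: 16.3 × $315 = $5,134.50
Total: $163,763.00 − $5,134.50 = $158,628.50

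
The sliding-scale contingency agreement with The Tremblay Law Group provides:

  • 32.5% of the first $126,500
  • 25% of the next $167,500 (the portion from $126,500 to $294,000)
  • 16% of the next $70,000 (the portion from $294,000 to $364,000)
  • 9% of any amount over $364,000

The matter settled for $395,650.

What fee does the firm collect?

First $126,500 at 32.5% = $41,112.50
Next $167,500 at 25% = $41,875.00
Next $70,000 at 16% = $11,200.00
Remaining $31,650 at 9% = $2,848.50
Fee: $41,112.50 + $41,875.00 + $11,200.00 + $2,848.50 = $97,036.00

$97,036.00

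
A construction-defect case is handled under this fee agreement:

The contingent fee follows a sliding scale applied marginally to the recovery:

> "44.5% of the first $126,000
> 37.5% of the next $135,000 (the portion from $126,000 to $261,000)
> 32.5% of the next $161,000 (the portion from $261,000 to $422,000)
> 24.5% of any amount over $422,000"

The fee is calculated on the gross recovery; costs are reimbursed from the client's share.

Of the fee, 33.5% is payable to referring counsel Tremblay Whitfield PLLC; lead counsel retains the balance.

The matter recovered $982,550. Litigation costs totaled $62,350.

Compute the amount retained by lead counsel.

Fee base is the gross recovery, $982,550; costs are reimbursed separately.
First $126,000 at 44.5% = $56,070.00
Next $135,000 at 37.5% = $50,625.00
Next $161,000 at 32.5% = $52,325.00
Remaining $560,550 at 24.5% = $137,334.75
Fee: $56,070.00 + $50,625.00 + $52,325.00 + $137,334.75 = $296,354.75
Referral share: 33.5% of $296,354.75 = $99,278.84; lead counsel retains $296,354.75 − $99,278.84 = $197,075.91.

$197,075.91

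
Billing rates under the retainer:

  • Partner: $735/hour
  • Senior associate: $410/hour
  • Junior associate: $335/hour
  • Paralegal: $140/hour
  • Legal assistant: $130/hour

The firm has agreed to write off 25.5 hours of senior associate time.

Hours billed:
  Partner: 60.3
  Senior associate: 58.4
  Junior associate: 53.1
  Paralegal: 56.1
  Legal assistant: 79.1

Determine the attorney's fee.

$93,735.00

Partner: 60.3 × $735 = $44,320.50
Senior associate: 58.4 × $410 = $23,944.00
Junior associate: 53.1 × $335 = $17,788.50
Paralegal: 56.1 × $140 = $7,854.00
Legal assistant: 79.1 × $130 = $10,283.00
Subtotal: $104,190.00
Write-off: 25.5 × $410 = $10,455.00
Total: $104,190.00 − $10,455.00 = $93,735.00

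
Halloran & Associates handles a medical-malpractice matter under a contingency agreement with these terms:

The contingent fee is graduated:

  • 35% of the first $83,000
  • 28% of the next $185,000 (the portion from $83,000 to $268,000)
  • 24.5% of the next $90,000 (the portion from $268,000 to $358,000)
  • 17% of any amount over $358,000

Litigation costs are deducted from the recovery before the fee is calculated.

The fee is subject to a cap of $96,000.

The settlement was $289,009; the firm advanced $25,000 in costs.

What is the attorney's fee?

Fee base (net of costs): $289,009 − $25,000 = $264,009
First $83,000 at 35% = $29,050.00
Remaining $181,009 at 28% = $50,682.52
Fee: $29,050.00 + $50,682.52 = $79,732.52
$79,732.52 is under the $96,000 cap.

$79,732.52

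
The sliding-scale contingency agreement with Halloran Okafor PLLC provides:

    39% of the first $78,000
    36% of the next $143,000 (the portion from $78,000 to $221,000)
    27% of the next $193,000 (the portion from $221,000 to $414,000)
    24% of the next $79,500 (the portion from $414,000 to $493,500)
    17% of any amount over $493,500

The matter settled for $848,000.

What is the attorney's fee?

First $78,000 at 39% = $30,420.00
Next $143,000 at 36% = $51,480.00
Next $193,000 at 27% = $52,110.00
Next $79,500 at 24% = $19,080.00
Remaining $354,500 at 17% = $60,265.00
Fee: $30,420.00 + $51,480.00 + $52,110.00 + $19,080.00 + $60,265.00 = $213,355.00

$213,355.00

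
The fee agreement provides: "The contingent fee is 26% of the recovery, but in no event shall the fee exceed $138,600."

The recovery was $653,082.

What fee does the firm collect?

$138,600.00

26% of $653,082 = $169,801.32
That exceeds the $138,600 cap, so the fee is capped at $138,600.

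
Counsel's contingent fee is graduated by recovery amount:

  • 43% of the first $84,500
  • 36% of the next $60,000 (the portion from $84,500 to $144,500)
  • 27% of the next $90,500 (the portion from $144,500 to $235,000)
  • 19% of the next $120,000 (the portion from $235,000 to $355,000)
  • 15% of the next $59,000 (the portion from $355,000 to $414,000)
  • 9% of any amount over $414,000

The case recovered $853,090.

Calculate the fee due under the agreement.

$153,538.10

First $84,500 at 43% = $36,335.00
Next $60,000 at 36% = $21,600.00
Next $90,500 at 27% = $24,435.00
Next $120,000 at 19% = $22,800.00
Next $59,000 at 15% = $8,850.00
Remaining $439,090 at 9% = $39,518.10
Fee: $36,335.00 + $21,600.00 + $24,435.00 + $22,800.00 + $8,850.00 + $39,518.10 = $153,538.10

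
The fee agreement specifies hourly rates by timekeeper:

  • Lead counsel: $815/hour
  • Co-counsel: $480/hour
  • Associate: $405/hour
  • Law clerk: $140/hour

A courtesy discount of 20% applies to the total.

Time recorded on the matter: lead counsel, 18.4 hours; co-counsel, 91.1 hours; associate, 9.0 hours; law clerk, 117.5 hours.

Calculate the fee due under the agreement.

Lead counsel: 18.4 × $815 = $14,996.00
Co-counsel: 91.1 × $480 = $43,728.00
Associate: 9.0 × $405 = $3,645.00
Law clerk: 117.5 × $140 = $16,450.00
Subtotal: $78,819.00
Less 20% discount: −$15,763.80
Total: $78,819.00 − $15,763.80 = $63,055.20

$63,055.20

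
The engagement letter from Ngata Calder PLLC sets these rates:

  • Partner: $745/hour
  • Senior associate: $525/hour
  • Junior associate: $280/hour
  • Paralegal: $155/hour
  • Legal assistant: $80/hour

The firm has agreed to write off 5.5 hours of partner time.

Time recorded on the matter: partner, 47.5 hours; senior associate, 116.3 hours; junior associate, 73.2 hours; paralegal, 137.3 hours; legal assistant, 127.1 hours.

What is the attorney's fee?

$144,293.00

Partner: 47.5 × $745 = $35,387.50
Senior associate: 116.3 × $525 = $61,057.50
Junior associate: 73.2 × $280 = $20,496.00
Paralegal: 137.3 × $155 = $21,281.50
Legal assistant: 127.1 × $80 = $10,168.00
Subtotal: $148,390.50
Write-off: 5.5 × $745 = $4,097.50
Total: $148,390.50 − $4,097.50 = $144,293.00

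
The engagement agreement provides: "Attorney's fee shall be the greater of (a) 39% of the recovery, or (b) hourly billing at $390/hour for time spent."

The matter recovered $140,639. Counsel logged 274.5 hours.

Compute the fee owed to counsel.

(a) 39% of $140,639 = $54,849.21
(b) 274.5 × $390 = $107,055.00
The greater is (b): $107,055.00.

$107,055.00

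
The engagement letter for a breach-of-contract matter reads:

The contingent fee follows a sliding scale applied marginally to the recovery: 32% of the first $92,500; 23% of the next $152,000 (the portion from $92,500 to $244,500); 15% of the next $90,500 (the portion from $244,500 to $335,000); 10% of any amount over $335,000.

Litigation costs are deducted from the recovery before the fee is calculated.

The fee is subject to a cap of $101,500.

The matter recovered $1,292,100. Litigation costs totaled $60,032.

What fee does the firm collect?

$101,500.00

Fee base (net of costs): $1,292,100 − $60,032 = $1,232,068
First $92,500 at 32% = $29,600.00
Next $152,000 at 23% = $34,960.00
Next $90,500 at 15% = $13,575.00
Remaining $897,068 at 10% = $89,706.80
Fee: $29,600.00 + $34,960.00 + $13,575.00 + $89,706.80 = $167,841.80
$167,841.80 exceeds the $101,500 cap, so the fee is capped at $101,500.00.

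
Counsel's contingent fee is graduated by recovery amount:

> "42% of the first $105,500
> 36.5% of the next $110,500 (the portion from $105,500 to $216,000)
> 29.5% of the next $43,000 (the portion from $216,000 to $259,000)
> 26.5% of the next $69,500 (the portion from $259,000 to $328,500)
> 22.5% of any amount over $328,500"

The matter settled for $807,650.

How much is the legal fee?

$223,553.75

First $105,500 at 42% = $44,310.00
Next $110,500 at 36.5% = $40,332.50
Next $43,000 at 29.5% = $12,685.00
Next $69,500 at 26.5% = $18,417.50
Remaining $479,150 at 22.5% = $107,808.75
Fee: $44,310.00 + $40,332.50 + $12,685.00 + $18,417.50 + $107,808.75 = $223,553.75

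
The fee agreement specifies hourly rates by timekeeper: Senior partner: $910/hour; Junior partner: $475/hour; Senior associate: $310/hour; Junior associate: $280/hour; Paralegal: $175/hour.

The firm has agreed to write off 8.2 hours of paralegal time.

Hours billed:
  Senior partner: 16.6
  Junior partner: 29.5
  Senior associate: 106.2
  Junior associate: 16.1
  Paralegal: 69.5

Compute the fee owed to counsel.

$77,276.00

Senior partner: 16.6 × $910 = $15,106.00
Junior partner: 29.5 × $475 = $14,012.50
Senior associate: 106.2 × $310 = $32,922.00
Junior associate: 16.1 × $280 = $4,508.00
Paralegal: 69.5 × $175 = $12,162.50
Subtotal: $78,711.00
Write-off: 8.2 × $175 = $1,435.00
Total: $78,711.00 − $1,435.00 = $77,276.00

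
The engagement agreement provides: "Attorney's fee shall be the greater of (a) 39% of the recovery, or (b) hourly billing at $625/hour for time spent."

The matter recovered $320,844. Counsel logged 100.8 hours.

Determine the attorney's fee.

$125,129.16

(a) 39% of $320,844 = $125,129.16
(b) 100.8 × $625 = $63,000.00
The greater is (a): $125,129.16.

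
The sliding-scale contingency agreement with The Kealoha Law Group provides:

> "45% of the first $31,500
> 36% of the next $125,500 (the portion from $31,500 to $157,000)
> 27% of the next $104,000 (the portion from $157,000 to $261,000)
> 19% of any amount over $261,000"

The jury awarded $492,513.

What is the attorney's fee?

First $31,500 at 45% = $14,175.00
Next $125,500 at 36% = $45,180.00
Next $104,000 at 27% = $28,080.00
Remaining $231,513 at 19% = $43,987.47
Fee: $14,175.00 + $45,180.00 + $28,080.00 + $43,987.47 = $131,422.47

$131,422.47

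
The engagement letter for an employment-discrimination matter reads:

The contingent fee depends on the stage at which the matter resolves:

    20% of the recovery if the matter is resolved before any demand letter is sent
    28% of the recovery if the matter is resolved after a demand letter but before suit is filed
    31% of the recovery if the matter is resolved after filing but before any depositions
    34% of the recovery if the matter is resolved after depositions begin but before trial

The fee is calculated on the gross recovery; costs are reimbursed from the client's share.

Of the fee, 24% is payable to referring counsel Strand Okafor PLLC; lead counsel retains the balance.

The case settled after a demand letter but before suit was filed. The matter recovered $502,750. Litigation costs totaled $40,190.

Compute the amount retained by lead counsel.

$106,985.20

Fee base is the gross recovery, $502,750; costs are reimbursed separately.
The matter settled after a demand letter but before suit was filed, so the 28% rate applies.
$502,750 × 28% = $140,770.00
Referral share: 24% of $140,770.00 = $33,784.80; lead counsel retains $140,770.00 − $33,784.80 = $106,985.20.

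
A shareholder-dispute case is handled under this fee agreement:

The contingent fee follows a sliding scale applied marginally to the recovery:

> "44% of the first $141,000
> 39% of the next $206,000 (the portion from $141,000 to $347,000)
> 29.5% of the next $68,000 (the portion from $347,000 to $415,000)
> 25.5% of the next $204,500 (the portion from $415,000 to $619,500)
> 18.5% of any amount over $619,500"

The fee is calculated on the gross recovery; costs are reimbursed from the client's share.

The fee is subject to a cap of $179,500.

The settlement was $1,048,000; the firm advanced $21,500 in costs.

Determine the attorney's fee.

$179,500.00

Fee base is the gross recovery, $1,048,000; costs are reimbursed separately.
First $141,000 at 44% = $62,040.00
Next $206,000 at 39% = $80,340.00
Next $68,000 at 29.5% = $20,060.00
Next $204,500 at 25.5% = $52,147.50
Remaining $428,500 at 18.5% = $79,272.50
Fee: $62,040.00 + $80,340.00 + $20,060.00 + $52,147.50 + $79,272.50 = $293,860.00
$293,860.00 exceeds the $179,500 cap, so the fee is capped at $179,500.00.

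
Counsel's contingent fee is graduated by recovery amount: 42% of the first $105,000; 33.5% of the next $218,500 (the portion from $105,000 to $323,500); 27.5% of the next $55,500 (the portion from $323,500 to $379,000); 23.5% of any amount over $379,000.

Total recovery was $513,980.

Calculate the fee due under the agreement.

First $105,000 at 42% = $44,100.00
Next $218,500 at 33.5% = $73,197.50
Next $55,500 at 27.5% = $15,262.50
Remaining $134,980 at 23.5% = $31,720.30
Fee: $44,100.00 + $73,197.50 + $15,262.50 + $31,720.30 = $164,280.30

$164,280.30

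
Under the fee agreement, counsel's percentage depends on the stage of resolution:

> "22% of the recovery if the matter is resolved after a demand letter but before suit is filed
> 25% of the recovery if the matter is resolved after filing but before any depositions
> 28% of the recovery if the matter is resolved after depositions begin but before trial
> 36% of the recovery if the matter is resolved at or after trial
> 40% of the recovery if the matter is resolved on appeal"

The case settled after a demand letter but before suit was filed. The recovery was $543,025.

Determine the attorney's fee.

$119,465.50

The matter settled after a demand letter but before suit was filed, so the 22% rate applies.
$543,025 × 22% = $119,465.50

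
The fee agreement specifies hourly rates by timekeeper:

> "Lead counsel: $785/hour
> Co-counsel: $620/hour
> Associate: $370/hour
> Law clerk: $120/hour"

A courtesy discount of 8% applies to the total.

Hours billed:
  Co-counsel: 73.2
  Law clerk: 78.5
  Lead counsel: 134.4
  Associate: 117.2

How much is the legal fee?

$187,378.24

Lead counsel: 134.4 × $785 = $105,504.00
Co-counsel: 73.2 × $620 = $45,384.00
Associate: 117.2 × $370 = $43,364.00
Law clerk: 78.5 × $120 = $9,420.00
Subtotal: $203,672.00
Less 8% discount: −$16,293.76
Total: $203,672.00 − $16,293.76 = $187,378.24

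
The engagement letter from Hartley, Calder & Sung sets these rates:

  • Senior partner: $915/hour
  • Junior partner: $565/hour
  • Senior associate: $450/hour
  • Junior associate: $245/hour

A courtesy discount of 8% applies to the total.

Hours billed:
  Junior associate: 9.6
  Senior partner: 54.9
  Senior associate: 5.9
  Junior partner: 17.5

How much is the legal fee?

Senior partner: 54.9 × $915 = $50,233.50
Junior partner: 17.5 × $565 = $9,887.50
Senior associate: 5.9 × $450 = $2,655.00
Junior associate: 9.6 × $245 = $2,352.00
Subtotal: $65,128.00
Less 8% discount: −$5,210.24
Total: $65,128.00 − $5,210.24 = $59,917.76

$59,917.76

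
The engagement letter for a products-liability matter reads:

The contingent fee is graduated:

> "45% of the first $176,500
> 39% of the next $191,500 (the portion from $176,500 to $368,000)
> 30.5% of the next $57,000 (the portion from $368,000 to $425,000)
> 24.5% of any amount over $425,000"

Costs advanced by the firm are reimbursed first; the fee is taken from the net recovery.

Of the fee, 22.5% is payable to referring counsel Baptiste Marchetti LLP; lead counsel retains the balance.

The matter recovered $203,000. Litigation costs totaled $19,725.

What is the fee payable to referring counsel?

$18,465.13

Fee base (net of costs): $203,000 − $19,725 = $183,275
First $176,500 at 45% = $79,425.00
Remaining $6,775 at 39% = $2,642.25
Fee: $79,425.00 + $2,642.25 = $82,067.25
Referral share: 22.5% of $82,067.25 = $18,465.13; lead counsel retains $82,067.25 − $18,465.13 = $63,602.12.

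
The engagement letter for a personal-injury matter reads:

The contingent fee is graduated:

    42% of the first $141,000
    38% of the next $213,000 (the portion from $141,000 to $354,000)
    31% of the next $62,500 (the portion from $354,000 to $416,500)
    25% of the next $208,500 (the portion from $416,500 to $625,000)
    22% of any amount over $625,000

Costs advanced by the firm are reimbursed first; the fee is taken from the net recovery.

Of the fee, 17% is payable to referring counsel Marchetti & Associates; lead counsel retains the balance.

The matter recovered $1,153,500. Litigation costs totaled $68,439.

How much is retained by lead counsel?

Fee base (net of costs): $1,153,500 − $68,439 = $1,085,061
First $141,000 at 42% = $59,220.00
Next $213,000 at 38% = $80,940.00
Next $62,500 at 31% = $19,375.00
Next $208,500 at 25% = $52,125.00
Remaining $460,061 at 22% = $101,213.42
Fee: $59,220.00 + $80,940.00 + $19,375.00 + $52,125.00 + $101,213.42 = $312,873.42
Referral share: 17% of $312,873.42 = $53,188.48; lead counsel retains $312,873.42 − $53,188.48 = $259,684.94.

$259,684.94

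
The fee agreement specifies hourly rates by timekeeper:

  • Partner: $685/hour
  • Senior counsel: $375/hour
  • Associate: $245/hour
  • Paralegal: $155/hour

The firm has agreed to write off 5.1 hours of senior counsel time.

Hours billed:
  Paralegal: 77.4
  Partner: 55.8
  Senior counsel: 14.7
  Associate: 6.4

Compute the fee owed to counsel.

$55,388.00

Partner: 55.8 × $685 = $38,223.00
Senior counsel: 14.7 × $375 = $5,512.50
Associate: 6.4 × $245 = $1,568.00
Paralegal: 77.4 × $155 = $11,997.00
Subtotal: $57,300.50
Write-off: 5.1 × $375 = $1,912.50
Total: $57,300.50 − $1,912.50 = $55,388.00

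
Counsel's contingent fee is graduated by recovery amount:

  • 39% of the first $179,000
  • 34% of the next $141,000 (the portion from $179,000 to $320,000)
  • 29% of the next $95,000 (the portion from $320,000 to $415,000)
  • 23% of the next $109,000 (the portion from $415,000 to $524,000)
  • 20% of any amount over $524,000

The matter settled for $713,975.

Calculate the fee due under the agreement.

First $179,000 at 39% = $69,810.00
Next $141,000 at 34% = $47,940.00
Next $95,000 at 29% = $27,550.00
Next $109,000 at 23% = $25,070.00
Remaining $189,975 at 20% = $37,995.00
Fee: $69,810.00 + $47,940.00 + $27,550.00 + $25,070.00 + $37,995.00 = $208,365.00

$208,365.00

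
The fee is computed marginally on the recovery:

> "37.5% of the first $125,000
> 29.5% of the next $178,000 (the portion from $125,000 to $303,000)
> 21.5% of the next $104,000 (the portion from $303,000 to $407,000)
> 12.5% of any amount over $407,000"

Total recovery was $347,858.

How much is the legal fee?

$109,029.47

First $125,000 at 37.5% = $46,875.00
Next $178,000 at 29.5% = $52,510.00
Remaining $44,858 at 21.5% = $9,644.47
Fee: $46,875.00 + $52,510.00 + $9,644.47 = $109,029.47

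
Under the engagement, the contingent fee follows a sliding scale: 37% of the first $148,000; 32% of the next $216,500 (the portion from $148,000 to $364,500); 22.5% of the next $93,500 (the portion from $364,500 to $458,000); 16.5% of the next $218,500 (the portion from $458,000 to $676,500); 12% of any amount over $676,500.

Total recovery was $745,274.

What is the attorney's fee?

$189,382.88

First $148,000 at 37% = $54,760.00
Next $216,500 at 32% = $69,280.00
Next $93,500 at 22.5% = $21,037.50
Next $218,500 at 16.5% = $36,052.50
Remaining $68,774 at 12% = $8,252.88
Fee: $54,760.00 + $69,280.00 + $21,037.50 + $36,052.50 + $8,252.88 = $189,382.88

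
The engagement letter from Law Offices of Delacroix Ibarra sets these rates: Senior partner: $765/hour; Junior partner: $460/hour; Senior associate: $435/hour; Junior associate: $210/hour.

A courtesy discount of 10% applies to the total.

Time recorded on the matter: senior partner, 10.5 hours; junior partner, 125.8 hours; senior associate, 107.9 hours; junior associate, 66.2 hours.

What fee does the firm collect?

Senior partner: 10.5 × $765 = $8,032.50
Junior partner: 125.8 × $460 = $57,868.00
Senior associate: 107.9 × $435 = $46,936.50
Junior associate: 66.2 × $210 = $13,902.00
Subtotal: $126,739.00
Less 10% discount: −$12,673.90
Total: $126,739.00 − $12,673.90 = $114,065.10

$114,065.10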